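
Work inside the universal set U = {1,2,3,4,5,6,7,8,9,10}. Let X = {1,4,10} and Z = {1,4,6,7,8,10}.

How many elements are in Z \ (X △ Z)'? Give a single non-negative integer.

3

X △ Z = {6,7,8}
(X △ Z)' = {1,2,3,4,5,9,10}
Z \ (X △ Z)' = {6,7,8}
|Z \ (X △ Z)'| = 3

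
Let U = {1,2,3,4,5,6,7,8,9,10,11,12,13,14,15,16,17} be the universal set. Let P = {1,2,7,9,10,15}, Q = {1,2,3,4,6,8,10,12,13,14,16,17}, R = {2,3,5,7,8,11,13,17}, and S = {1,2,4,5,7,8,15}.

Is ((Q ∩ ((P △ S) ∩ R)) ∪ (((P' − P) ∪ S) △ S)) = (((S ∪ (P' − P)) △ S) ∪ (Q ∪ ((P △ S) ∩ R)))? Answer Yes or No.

P △ S = {4,5,8,9,10}
(P △ S) ∩ R = {5,8}
Q ∩ ((P △ S) ∩ R) = {8}
P' = {3,4,5,6,8,11,12,13,14,16,17}
P' − P = {3,4,5,6,8,11,12,13,14,16,17}
(P' − P) ∪ S = {1,2,3,4,5,6,7,8,11,12,13,14,15,16,17}
((P' − P) ∪ S) △ S = {3,6,11,12,13,14,16,17}
(Q ∩ ((P △ S) ∩ R)) ∪ (((P' − P) ∪ S) △ S) = {3,6,8,11,12,13,14,16,17}
S ∪ (P' − P) = {1,2,3,4,5,6,7,8,11,12,13,14,15,16,17}
(S ∪ (P' − P)) △ S = {3,6,11,12,13,14,16,17}
Q ∪ ((P △ S) ∩ R) = {1,2,3,4,5,6,8,10,12,13,14,16,17}
((S ∪ (P' − P)) △ S) ∪ (Q ∪ ((P △ S) ∩ R)) = {1,2,3,4,5,6,8,10,11,12,13,14,16,17}
1 ∈ ((S ∪ (P' − P)) △ S) ∪ (Q ∪ ((P △ S) ∩ R)) but 1 ∉ (Q ∩ ((P △ S) ∩ R)) ∪ (((P' − P) ∪ S) △ S), so they differ.

No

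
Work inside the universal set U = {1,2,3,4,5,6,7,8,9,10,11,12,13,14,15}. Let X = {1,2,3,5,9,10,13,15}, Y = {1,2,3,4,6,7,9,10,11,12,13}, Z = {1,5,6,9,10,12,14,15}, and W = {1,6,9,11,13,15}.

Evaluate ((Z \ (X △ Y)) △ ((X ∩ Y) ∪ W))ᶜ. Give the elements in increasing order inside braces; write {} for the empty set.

X △ Y = {4,5,6,7,11,12,15}
Z \ (X △ Y) = {1,9,10,14}
X ∩ Y = {1,2,3,9,10,13}
(X ∩ Y) ∪ W = {1,2,3,6,9,10,11,13,15}
(Z \ (X △ Y)) △ ((X ∩ Y) ∪ W) = {2,3,6,11,13,14,15}
((Z \ (X △ Y)) △ ((X ∩ Y) ∪ W))ᶜ = {1,4,5,7,8,9,10,12}

{1,4,5,7,8,9,10,12}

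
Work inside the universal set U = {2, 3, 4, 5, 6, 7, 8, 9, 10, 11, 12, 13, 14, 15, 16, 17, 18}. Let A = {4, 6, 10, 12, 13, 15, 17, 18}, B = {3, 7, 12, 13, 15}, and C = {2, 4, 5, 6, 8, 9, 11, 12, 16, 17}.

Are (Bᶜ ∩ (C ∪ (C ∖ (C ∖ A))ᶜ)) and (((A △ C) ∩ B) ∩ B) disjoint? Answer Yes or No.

Bᶜ = {2, 4, 5, 6, 8, 9, 10, 11, 14, 16, 17, 18}
C ∖ A = {2, 5, 8, 9, 11, 16}
C ∖ (C ∖ A) = {4, 6, 12, 17}
(C ∖ (C ∖ A))ᶜ = {2, 3, 5, 7, 8, 9, 10, 11, 13, 14, 15, 16, 18}
C ∪ (C ∖ (C ∖ A))ᶜ = {2, 3, 4, 5, 6, 7, 8, 9, 10, 11, 12, 13, 14, 15, 16, 17, 18}
Bᶜ ∩ (C ∪ (C ∖ (C ∖ A))ᶜ) = {2, 4, 5, 6, 8, 9, 10, 11, 14, 16, 17, 18}
A △ C = {2, 5, 8, 9, 10, 11, 13, 15, 16, 18}
(A △ C) ∩ B = {13, 15}
((A △ C) ∩ B) ∩ B = {13, 15}
{2, 4, 5, 6, 8, 9, 10, 11, 14, 16, 17, 18} and {13, 15} share no elements.

Yes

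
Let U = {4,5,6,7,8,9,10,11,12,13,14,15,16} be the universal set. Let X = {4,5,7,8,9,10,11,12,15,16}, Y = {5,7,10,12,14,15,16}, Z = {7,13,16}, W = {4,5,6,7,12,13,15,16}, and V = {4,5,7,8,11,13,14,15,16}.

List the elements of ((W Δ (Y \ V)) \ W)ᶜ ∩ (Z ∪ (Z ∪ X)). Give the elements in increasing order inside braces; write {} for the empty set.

{4,5,7,8,9,11,12,13,15,16}

Y \ V = {10,12}
W Δ (Y \ V) = {4,5,6,7,10,13,15,16}
(W Δ (Y \ V)) \ W = {10}
((W Δ (Y \ V)) \ W)ᶜ = {4,5,6,7,8,9,11,12,13,14,15,16}
Z ∪ X = {4,5,7,8,9,10,11,12,13,15,16}
Z ∪ (Z ∪ X) = {4,5,7,8,9,10,11,12,13,15,16}
((W Δ (Y \ V)) \ W)ᶜ ∩ (Z ∪ (Z ∪ X)) = {4,5,7,8,9,11,12,13,15,16}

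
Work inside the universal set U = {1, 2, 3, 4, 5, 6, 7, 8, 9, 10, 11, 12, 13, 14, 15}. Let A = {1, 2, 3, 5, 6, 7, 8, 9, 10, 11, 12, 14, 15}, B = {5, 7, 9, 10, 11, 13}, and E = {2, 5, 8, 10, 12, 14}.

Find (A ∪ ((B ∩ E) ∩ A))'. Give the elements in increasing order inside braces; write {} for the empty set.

B ∩ E = {5, 10}
(B ∩ E) ∩ A = {5, 10}
A ∪ ((B ∩ E) ∩ A) = {1, 2, 3, 5, 6, 7, 8, 9, 10, 11, 12, 14, 15}
(A ∪ ((B ∩ E) ∩ A))' = {4, 13}

{4, 13}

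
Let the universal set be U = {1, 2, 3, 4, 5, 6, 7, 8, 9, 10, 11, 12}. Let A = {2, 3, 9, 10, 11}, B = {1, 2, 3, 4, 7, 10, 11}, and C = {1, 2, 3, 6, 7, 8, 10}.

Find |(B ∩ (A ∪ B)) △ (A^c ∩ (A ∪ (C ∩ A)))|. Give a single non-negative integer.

7

A ∪ B = {1, 2, 3, 4, 7, 9, 10, 11}
B ∩ (A ∪ B) = {1, 2, 3, 4, 7, 10, 11}
A^c = {1, 4, 5, 6, 7, 8, 12}
C ∩ A = {2, 3, 10}
A ∪ (C ∩ A) = {2, 3, 9, 10, 11}
A^c ∩ (A ∪ (C ∩ A)) = {}
(B ∩ (A ∪ B)) △ (A^c ∩ (A ∪ (C ∩ A))) = {1, 2, 3, 4, 7, 10, 11}
|(B ∩ (A ∪ B)) △ (A^c ∩ (A ∪ (C ∩ A)))| = 7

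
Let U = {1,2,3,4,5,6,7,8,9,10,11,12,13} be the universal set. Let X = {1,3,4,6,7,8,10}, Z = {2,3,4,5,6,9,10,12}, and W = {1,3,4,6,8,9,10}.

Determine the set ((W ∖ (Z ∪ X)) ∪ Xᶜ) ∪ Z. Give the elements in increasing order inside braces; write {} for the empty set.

Z ∪ X = {1,2,3,4,5,6,7,8,9,10,12}
W ∖ (Z ∪ X) = {}
Xᶜ = {2,5,9,11,12,13}
(W ∖ (Z ∪ X)) ∪ Xᶜ = {2,5,9,11,12,13}
((W ∖ (Z ∪ X)) ∪ Xᶜ) ∪ Z = {2,3,4,5,6,9,10,11,12,13}

{2,3,4,5,6,9,10,11,12,13}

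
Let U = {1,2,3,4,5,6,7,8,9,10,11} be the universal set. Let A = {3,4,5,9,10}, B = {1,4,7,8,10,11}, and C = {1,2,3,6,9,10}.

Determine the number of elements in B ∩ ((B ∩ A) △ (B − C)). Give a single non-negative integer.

4

B ∩ A = {4,10}
B − C = {4,7,8,11}
(B ∩ A) △ (B − C) = {7,8,10,11}
B ∩ ((B ∩ A) △ (B − C)) = {7,8,10,11}
|B ∩ ((B ∩ A) △ (B − C))| = 4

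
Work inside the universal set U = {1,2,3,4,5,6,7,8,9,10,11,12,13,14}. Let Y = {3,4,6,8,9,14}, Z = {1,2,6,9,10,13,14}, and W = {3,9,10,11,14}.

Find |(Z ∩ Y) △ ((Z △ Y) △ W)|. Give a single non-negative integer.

7

Z ∩ Y = {6,9,14}
Z △ Y = {1,2,3,4,8,10,13}
(Z △ Y) △ W = {1,2,4,8,9,11,13,14}
(Z ∩ Y) △ ((Z △ Y) △ W) = {1,2,4,6,8,11,13}
|(Z ∩ Y) △ ((Z △ Y) △ W)| = 7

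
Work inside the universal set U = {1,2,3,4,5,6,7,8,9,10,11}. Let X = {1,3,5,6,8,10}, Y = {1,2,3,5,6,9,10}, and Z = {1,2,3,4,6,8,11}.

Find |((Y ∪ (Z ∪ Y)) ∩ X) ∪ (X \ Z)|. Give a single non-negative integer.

6

Z ∪ Y = {1,2,3,4,5,6,8,9,10,11}
Y ∪ (Z ∪ Y) = {1,2,3,4,5,6,8,9,10,11}
(Y ∪ (Z ∪ Y)) ∩ X = {1,3,5,6,8,10}
X \ Z = {5,10}
((Y ∪ (Z ∪ Y)) ∩ X) ∪ (X \ Z) = {1,3,5,6,8,10}
|((Y ∪ (Z ∪ Y)) ∩ X) ∪ (X \ Z)| = 6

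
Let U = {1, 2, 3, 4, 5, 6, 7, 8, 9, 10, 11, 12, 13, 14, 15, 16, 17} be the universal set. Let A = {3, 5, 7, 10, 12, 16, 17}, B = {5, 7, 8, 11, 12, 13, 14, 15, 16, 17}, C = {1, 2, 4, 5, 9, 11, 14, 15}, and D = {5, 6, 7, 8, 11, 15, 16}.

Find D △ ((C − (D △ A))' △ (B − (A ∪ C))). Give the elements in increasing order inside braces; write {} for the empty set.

D △ A = {3, 6, 8, 10, 11, 12, 15, 17}
C − (D △ A) = {1, 2, 4, 5, 9, 14}
(C − (D △ A))' = {3, 6, 7, 8, 10, 11, 12, 13, 15, 16, 17}
A ∪ C = {1, 2, 3, 4, 5, 7, 9, 10, 11, 12, 14, 15, 16, 17}
B − (A ∪ C) = {8, 13}
(C − (D △ A))' △ (B − (A ∪ C)) = {3, 6, 7, 10, 11, 12, 15, 16, 17}
D △ ((C − (D △ A))' △ (B − (A ∪ C))) = {3, 5, 8, 10, 12, 17}

{3, 5, 8, 10, 12, 17}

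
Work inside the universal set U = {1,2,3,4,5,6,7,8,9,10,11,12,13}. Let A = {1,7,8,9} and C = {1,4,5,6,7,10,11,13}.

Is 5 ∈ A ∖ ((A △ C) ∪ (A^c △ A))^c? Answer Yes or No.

5 ∉ A and 5 ∈ C, so 5 ∈ A △ C
5 ∉ A, so 5 ∈ A^c
5 ∈ A^c and 5 ∉ A, so 5 ∈ A^c △ A
5 ∈ (A △ C) and 5 ∈ (A^c △ A), so 5 ∈ (A △ C) ∪ (A^c △ A)
5 ∉ ((A △ C) ∪ (A^c △ A))^c since 5 ∈ ((A △ C) ∪ (A^c △ A))
5 ∉ A and 5 ∉ ((A △ C) ∪ (A^c △ A))^c, so 5 ∉ A ∖ ((A △ C) ∪ (A^c △ A))^c

No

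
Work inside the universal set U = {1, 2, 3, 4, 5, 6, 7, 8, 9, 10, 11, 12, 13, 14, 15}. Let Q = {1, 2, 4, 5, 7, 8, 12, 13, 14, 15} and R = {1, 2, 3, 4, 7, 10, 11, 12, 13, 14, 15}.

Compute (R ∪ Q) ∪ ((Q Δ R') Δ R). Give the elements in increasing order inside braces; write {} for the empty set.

{1, 2, 3, 4, 5, 6, 7, 8, 9, 10, 11, 12, 13, 14, 15}

R ∪ Q = {1, 2, 3, 4, 5, 7, 8, 10, 11, 12, 13, 14, 15}
R' = {5, 6, 8, 9}
Q Δ R' = {1, 2, 4, 6, 7, 9, 12, 13, 14, 15}
(Q Δ R') Δ R = {3, 6, 9, 10, 11}
(R ∪ Q) ∪ ((Q Δ R') Δ R) = {1, 2, 3, 4, 5, 6, 7, 8, 9, 10, 11, 12, 13, 14, 15}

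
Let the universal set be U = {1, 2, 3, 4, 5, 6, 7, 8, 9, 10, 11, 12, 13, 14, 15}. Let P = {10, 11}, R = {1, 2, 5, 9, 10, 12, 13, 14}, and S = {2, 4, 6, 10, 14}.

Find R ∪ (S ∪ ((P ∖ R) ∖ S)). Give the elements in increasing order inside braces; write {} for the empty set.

P ∖ R = {11}
(P ∖ R) ∖ S = {11}
S ∪ ((P ∖ R) ∖ S) = {2, 4, 6, 10, 11, 14}
R ∪ (S ∪ ((P ∖ R) ∖ S)) = {1, 2, 4, 5, 6, 9, 10, 11, 12, 13, 14}

{1, 2, 4, 5, 6, 9, 10, 11, 12, 13, 14}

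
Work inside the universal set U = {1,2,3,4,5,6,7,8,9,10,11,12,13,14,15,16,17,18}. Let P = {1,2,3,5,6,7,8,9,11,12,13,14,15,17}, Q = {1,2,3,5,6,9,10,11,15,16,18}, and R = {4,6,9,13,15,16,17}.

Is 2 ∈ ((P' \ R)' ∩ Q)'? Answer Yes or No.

2 ∈ P, so 2 ∉ P'
2 ∉ P' and 2 ∉ R, so 2 ∉ P' \ R
2 ∈ (P' \ R)' since 2 ∉ (P' \ R)
2 ∈ (P' \ R)' and 2 ∈ Q, so 2 ∈ (P' \ R)' ∩ Q
2 ∉ ((P' \ R)' ∩ Q)' since 2 ∈ ((P' \ R)' ∩ Q)

No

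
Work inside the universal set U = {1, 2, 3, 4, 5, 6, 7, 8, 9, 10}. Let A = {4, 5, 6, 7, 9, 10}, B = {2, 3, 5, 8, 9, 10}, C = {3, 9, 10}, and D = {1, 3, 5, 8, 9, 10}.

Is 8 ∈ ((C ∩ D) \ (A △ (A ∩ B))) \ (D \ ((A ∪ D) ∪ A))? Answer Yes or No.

8 ∉ C and 8 ∈ D, so 8 ∉ C ∩ D
8 ∉ A and 8 ∈ B, so 8 ∉ A ∩ B
8 ∉ A and 8 ∉ (A ∩ B), so 8 ∉ A △ (A ∩ B)
8 ∉ (C ∩ D) and 8 ∉ (A △ (A ∩ B)), so 8 ∉ (C ∩ D) \ (A △ (A ∩ B))
8 ∉ A and 8 ∈ D, so 8 ∈ A ∪ D
8 ∈ (A ∪ D) and 8 ∉ A, so 8 ∈ (A ∪ D) ∪ A
8 ∈ D and 8 ∈ ((A ∪ D) ∪ A), so 8 ∉ D \ ((A ∪ D) ∪ A)
8 ∉ ((C ∩ D) \ (A △ (A ∩ B))) and 8 ∉ (D \ ((A ∪ D) ∪ A)), so 8 ∉ ((C ∩ D) \ (A △ (A ∩ B))) \ (D \ ((A ∪ D) ∪ A))

No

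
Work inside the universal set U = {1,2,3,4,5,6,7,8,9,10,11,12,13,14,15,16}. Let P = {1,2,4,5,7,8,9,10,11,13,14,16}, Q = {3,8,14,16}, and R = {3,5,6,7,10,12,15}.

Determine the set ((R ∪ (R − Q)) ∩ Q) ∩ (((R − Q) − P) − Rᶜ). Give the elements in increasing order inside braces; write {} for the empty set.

R − Q = {5,6,7,10,12,15}
R ∪ (R − Q) = {3,5,6,7,10,12,15}
(R ∪ (R − Q)) ∩ Q = {3}
(R − Q) − P = {6,12,15}
Rᶜ = {1,2,4,8,9,11,13,14,16}
((R − Q) − P) − Rᶜ = {6,12,15}
((R ∪ (R − Q)) ∩ Q) ∩ (((R − Q) − P) − Rᶜ) = {}

{}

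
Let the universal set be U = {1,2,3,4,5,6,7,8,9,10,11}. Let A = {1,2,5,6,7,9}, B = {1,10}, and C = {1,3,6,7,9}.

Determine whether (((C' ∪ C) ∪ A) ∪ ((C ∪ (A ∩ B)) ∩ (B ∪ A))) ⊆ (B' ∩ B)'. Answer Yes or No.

C' = {2,4,5,8,10,11}
C' ∪ C = {1,2,3,4,5,6,7,8,9,10,11}
(C' ∪ C) ∪ A = {1,2,3,4,5,6,7,8,9,10,11}
A ∩ B = {1}
C ∪ (A ∩ B) = {1,3,6,7,9}
B ∪ A = {1,2,5,6,7,9,10}
(C ∪ (A ∩ B)) ∩ (B ∪ A) = {1,6,7,9}
((C' ∪ C) ∪ A) ∪ ((C ∪ (A ∩ B)) ∩ (B ∪ A)) = {1,2,3,4,5,6,7,8,9,10,11}
B' = {2,3,4,5,6,7,8,9,11}
B' ∩ B = {}
(B' ∩ B)' = {1,2,3,4,5,6,7,8,9,10,11}
Every element of {1,2,3,4,5,6,7,8,9,10,11} is in {1,2,3,4,5,6,7,8,9,10,11}, so ((C' ∪ C) ∪ A) ∪ ((C ∪ (A ∩ B)) ∩ (B ∪ A)) ⊆ (B' ∩ B)'.

Yes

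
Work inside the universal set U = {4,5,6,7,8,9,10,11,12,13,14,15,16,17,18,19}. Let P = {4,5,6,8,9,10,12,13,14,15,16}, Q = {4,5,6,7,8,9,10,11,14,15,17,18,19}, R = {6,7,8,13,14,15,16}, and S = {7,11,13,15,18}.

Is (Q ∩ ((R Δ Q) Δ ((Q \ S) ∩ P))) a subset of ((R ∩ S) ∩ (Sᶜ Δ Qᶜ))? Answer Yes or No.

R Δ Q = {4,5,9,10,11,13,16,17,18,19}
Q \ S = {4,5,6,8,9,10,14,17,19}
(Q \ S) ∩ P = {4,5,6,8,9,10,14}
(R Δ Q) Δ ((Q \ S) ∩ P) = {6,8,11,13,14,16,17,18,19}
Q ∩ ((R Δ Q) Δ ((Q \ S) ∩ P)) = {6,8,11,14,17,18,19}
R ∩ S = {7,13,15}
Sᶜ = {4,5,6,8,9,10,12,14,16,17,19}
Qᶜ = {12,13,16}
Sᶜ Δ Qᶜ = {4,5,6,8,9,10,13,14,17,19}
(R ∩ S) ∩ (Sᶜ Δ Qᶜ) = {13}
6 ∈ Q ∩ ((R Δ Q) Δ ((Q \ S) ∩ P)) but 6 ∉ (R ∩ S) ∩ (Sᶜ Δ Qᶜ), so the inclusion fails.

No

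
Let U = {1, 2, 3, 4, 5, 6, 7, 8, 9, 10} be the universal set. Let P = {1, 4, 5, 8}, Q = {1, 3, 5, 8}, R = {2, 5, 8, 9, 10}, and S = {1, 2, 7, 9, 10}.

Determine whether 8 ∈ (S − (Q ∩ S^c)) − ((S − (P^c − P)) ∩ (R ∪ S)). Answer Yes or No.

No

8 ∉ S, so 8 ∈ S^c
8 ∈ Q and 8 ∈ S^c, so 8 ∈ Q ∩ S^c
8 ∉ S and 8 ∈ (Q ∩ S^c), so 8 ∉ S − (Q ∩ S^c)
8 ∈ P, so 8 ∉ P^c
8 ∉ P^c and 8 ∈ P, so 8 ∉ P^c − P
8 ∉ S and 8 ∉ (P^c − P), so 8 ∉ S − (P^c − P)
8 ∈ R and 8 ∉ S, so 8 ∈ R ∪ S
8 ∉ (S − (P^c − P)) and 8 ∈ (R ∪ S), so 8 ∉ (S − (P^c − P)) ∩ (R ∪ S)
8 ∉ (S − (Q ∩ S^c)) and 8 ∉ ((S − (P^c − P)) ∩ (R ∪ S)), so 8 ∉ (S − (Q ∩ S^c)) − ((S − (P^c − P)) ∩ (R ∪ S))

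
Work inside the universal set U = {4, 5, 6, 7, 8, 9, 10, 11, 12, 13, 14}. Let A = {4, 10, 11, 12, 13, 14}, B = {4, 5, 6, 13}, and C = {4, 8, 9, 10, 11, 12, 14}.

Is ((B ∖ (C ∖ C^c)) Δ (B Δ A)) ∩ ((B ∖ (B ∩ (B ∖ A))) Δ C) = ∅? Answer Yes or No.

No

C^c = {5, 6, 7, 13}
C ∖ C^c = {4, 8, 9, 10, 11, 12, 14}
B ∖ (C ∖ C^c) = {5, 6, 13}
B Δ A = {5, 6, 10, 11, 12, 14}
(B ∖ (C ∖ C^c)) Δ (B Δ A) = {10, 11, 12, 13, 14}
B ∖ A = {5, 6}
B ∩ (B ∖ A) = {5, 6}
B ∖ (B ∩ (B ∖ A)) = {4, 13}
(B ∖ (B ∩ (B ∖ A))) Δ C = {8, 9, 10, 11, 12, 13, 14}
10 lies in both, so they are not disjoint.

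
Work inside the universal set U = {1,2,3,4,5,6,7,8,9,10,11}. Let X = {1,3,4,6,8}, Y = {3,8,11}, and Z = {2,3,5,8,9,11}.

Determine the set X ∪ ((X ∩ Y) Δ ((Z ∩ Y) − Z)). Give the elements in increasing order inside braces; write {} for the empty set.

{1,3,4,6,8}

X ∩ Y = {3,8}
Z ∩ Y = {3,8,11}
(Z ∩ Y) − Z = {}
(X ∩ Y) Δ ((Z ∩ Y) − Z) = {3,8}
X ∪ ((X ∩ Y) Δ ((Z ∩ Y) − Z)) = {1,3,4,6,8}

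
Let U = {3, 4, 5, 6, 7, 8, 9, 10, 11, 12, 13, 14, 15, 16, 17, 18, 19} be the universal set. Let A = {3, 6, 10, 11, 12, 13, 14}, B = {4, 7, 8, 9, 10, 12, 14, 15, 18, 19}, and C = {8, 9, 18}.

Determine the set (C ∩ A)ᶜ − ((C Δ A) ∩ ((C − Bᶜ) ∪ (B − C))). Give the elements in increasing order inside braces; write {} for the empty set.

{3, 4, 5, 6, 7, 11, 13, 15, 16, 17, 19}

C ∩ A = {}
(C ∩ A)ᶜ = {3, 4, 5, 6, 7, 8, 9, 10, 11, 12, 13, 14, 15, 16, 17, 18, 19}
C Δ A = {3, 6, 8, 9, 10, 11, 12, 13, 14, 18}
Bᶜ = {3, 5, 6, 11, 13, 16, 17}
C − Bᶜ = {8, 9, 18}
B − C = {4, 7, 10, 12, 14, 15, 19}
(C − Bᶜ) ∪ (B − C) = {4, 7, 8, 9, 10, 12, 14, 15, 18, 19}
(C Δ A) ∩ ((C − Bᶜ) ∪ (B − C)) = {8, 9, 10, 12, 14, 18}
(C ∩ A)ᶜ − ((C Δ A) ∩ ((C − Bᶜ) ∪ (B − C))) = {3, 4, 5, 6, 7, 11, 13, 15, 16, 17, 19}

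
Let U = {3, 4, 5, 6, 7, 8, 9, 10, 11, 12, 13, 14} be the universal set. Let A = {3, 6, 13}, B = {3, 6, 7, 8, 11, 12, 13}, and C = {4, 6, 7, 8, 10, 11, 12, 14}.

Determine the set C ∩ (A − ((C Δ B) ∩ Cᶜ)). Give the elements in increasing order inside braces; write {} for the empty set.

C Δ B = {3, 4, 10, 13, 14}
Cᶜ = {3, 5, 9, 13}
(C Δ B) ∩ Cᶜ = {3, 13}
A − ((C Δ B) ∩ Cᶜ) = {6}
C ∩ (A − ((C Δ B) ∩ Cᶜ)) = {6}

{6}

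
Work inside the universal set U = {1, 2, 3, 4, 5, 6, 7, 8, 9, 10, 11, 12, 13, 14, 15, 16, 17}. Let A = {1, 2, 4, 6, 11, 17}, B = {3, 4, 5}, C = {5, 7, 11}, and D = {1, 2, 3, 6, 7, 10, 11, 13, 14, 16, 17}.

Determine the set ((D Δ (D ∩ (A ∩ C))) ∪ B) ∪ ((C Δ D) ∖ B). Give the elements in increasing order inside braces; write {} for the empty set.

{1, 2, 3, 4, 5, 6, 7, 10, 13, 14, 16, 17}

A ∩ C = {11}
D ∩ (A ∩ C) = {11}
D Δ (D ∩ (A ∩ C)) = {1, 2, 3, 6, 7, 10, 13, 14, 16, 17}
(D Δ (D ∩ (A ∩ C))) ∪ B = {1, 2, 3, 4, 5, 6, 7, 10, 13, 14, 16, 17}
C Δ D = {1, 2, 3, 5, 6, 10, 13, 14, 16, 17}
(C Δ D) ∖ B = {1, 2, 6, 10, 13, 14, 16, 17}
((D Δ (D ∩ (A ∩ C))) ∪ B) ∪ ((C Δ D) ∖ B) = {1, 2, 3, 4, 5, 6, 7, 10, 13, 14, 16, 17}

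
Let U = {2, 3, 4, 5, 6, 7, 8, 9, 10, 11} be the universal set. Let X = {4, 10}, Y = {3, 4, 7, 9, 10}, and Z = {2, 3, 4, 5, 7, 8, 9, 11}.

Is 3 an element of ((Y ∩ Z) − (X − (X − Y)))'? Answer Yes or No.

No

3 ∈ Y and 3 ∈ Z, so 3 ∈ Y ∩ Z
3 ∉ X and 3 ∈ Y, so 3 ∉ X − Y
3 ∉ X and 3 ∉ (X − Y), so 3 ∉ X − (X − Y)
3 ∈ (Y ∩ Z) and 3 ∉ (X − (X − Y)), so 3 ∈ (Y ∩ Z) − (X − (X − Y))
3 ∉ ((Y ∩ Z) − (X − (X − Y)))' since 3 ∈ ((Y ∩ Z) − (X − (X − Y)))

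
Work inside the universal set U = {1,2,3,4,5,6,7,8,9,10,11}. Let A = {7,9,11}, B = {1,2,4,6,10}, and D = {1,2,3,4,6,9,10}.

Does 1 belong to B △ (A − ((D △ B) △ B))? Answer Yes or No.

Yes

1 ∈ D and 1 ∈ B, so 1 ∉ D △ B
1 ∉ (D △ B) and 1 ∈ B, so 1 ∈ (D △ B) △ B
1 ∉ A and 1 ∈ ((D △ B) △ B), so 1 ∉ A − ((D △ B) △ B)
1 ∈ B and 1 ∉ (A − ((D △ B) △ B)), so 1 ∈ B △ (A − ((D △ B) △ B))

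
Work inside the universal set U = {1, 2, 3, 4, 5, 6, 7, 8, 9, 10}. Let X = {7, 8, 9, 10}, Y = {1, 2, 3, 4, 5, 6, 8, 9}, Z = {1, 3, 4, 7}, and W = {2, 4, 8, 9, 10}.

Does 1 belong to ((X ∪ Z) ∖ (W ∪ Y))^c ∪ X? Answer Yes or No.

Yes

1 ∉ X and 1 ∈ Z, so 1 ∈ X ∪ Z
1 ∉ W and 1 ∈ Y, so 1 ∈ W ∪ Y
1 ∈ (X ∪ Z) and 1 ∈ (W ∪ Y), so 1 ∉ (X ∪ Z) ∖ (W ∪ Y)
1 ∈ ((X ∪ Z) ∖ (W ∪ Y))^c since 1 ∉ ((X ∪ Z) ∖ (W ∪ Y))
1 ∈ ((X ∪ Z) ∖ (W ∪ Y))^c and 1 ∉ X, so 1 ∈ ((X ∪ Z) ∖ (W ∪ Y))^c ∪ X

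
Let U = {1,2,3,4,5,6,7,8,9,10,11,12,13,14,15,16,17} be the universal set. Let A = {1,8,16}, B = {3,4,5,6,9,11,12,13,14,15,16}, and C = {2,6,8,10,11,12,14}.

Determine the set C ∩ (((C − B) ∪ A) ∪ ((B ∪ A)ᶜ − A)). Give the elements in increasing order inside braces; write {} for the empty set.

C − B = {2,8,10}
(C − B) ∪ A = {1,2,8,10,16}
B ∪ A = {1,3,4,5,6,8,9,11,12,13,14,15,16}
(B ∪ A)ᶜ = {2,7,10,17}
(B ∪ A)ᶜ − A = {2,7,10,17}
((C − B) ∪ A) ∪ ((B ∪ A)ᶜ − A) = {1,2,7,8,10,16,17}
C ∩ (((C − B) ∪ A) ∪ ((B ∪ A)ᶜ − A)) = {2,8,10}

{2,8,10}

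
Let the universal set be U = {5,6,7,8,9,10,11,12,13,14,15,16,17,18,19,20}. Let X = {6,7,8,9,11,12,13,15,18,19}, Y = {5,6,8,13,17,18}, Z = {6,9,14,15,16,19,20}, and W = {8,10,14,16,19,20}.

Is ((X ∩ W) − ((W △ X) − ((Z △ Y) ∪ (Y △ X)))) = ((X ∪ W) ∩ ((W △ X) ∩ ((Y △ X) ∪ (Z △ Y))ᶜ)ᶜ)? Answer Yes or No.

X ∩ W = {8,19}
W △ X = {6,7,9,10,11,12,13,14,15,16,18,20}
Z △ Y = {5,8,9,13,14,15,16,17,18,19,20}
Y △ X = {5,7,9,11,12,15,17,19}
(Z △ Y) ∪ (Y △ X) = {5,7,8,9,11,12,13,14,15,16,17,18,19,20}
(W △ X) − ((Z △ Y) ∪ (Y △ X)) = {6,10}
(X ∩ W) − ((W △ X) − ((Z △ Y) ∪ (Y △ X))) = {8,19}
X ∪ W = {6,7,8,9,10,11,12,13,14,15,16,18,19,20}
(Y △ X) ∪ (Z △ Y) = {5,7,8,9,11,12,13,14,15,16,17,18,19,20}
((Y △ X) ∪ (Z △ Y))ᶜ = {6,10}
(W △ X) ∩ ((Y △ X) ∪ (Z △ Y))ᶜ = {6,10}
((W △ X) ∩ ((Y △ X) ∪ (Z △ Y))ᶜ)ᶜ = {5,7,8,9,11,12,13,14,15,16,17,18,19,20}
(X ∪ W) ∩ ((W △ X) ∩ ((Y △ X) ∪ (Z △ Y))ᶜ)ᶜ = {7,8,9,11,12,13,14,15,16,18,19,20}
7 ∈ (X ∪ W) ∩ ((W △ X) ∩ ((Y △ X) ∪ (Z △ Y))ᶜ)ᶜ but 7 ∉ (X ∩ W) − ((W △ X) − ((Z △ Y) ∪ (Y △ X))), so they differ.

No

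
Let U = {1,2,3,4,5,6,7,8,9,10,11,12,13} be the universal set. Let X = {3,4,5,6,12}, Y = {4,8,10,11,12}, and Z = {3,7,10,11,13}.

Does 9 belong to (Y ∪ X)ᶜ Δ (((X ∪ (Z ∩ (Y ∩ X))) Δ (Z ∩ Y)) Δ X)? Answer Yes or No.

Yes

9 ∉ Y and 9 ∉ X, so 9 ∉ Y ∪ X
9 ∈ (Y ∪ X)ᶜ since 9 ∉ (Y ∪ X)
9 ∉ Y and 9 ∉ X, so 9 ∉ Y ∩ X
9 ∉ Z and 9 ∉ (Y ∩ X), so 9 ∉ Z ∩ (Y ∩ X)
9 ∉ X and 9 ∉ (Z ∩ (Y ∩ X)), so 9 ∉ X ∪ (Z ∩ (Y ∩ X))
9 ∉ Z and 9 ∉ Y, so 9 ∉ Z ∩ Y
9 ∉ (X ∪ (Z ∩ (Y ∩ X))) and 9 ∉ (Z ∩ Y), so 9 ∉ (X ∪ (Z ∩ (Y ∩ X))) Δ (Z ∩ Y)
9 ∉ ((X ∪ (Z ∩ (Y ∩ X))) Δ (Z ∩ Y)) and 9 ∉ X, so 9 ∉ ((X ∪ (Z ∩ (Y ∩ X))) Δ (Z ∩ Y)) Δ X
9 ∈ (Y ∪ X)ᶜ and 9 ∉ (((X ∪ (Z ∩ (Y ∩ X))) Δ (Z ∩ Y)) Δ X), so 9 ∈ (Y ∪ X)ᶜ Δ (((X ∪ (Z ∩ (Y ∩ X))) Δ (Z ∩ Y)) Δ X)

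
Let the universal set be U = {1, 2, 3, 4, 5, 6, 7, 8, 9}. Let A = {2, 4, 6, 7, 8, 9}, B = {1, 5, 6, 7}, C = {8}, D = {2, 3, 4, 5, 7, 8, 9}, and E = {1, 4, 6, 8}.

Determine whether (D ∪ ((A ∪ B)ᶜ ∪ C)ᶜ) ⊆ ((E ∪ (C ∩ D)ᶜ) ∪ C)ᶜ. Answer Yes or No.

No

A ∪ B = {1, 2, 4, 5, 6, 7, 8, 9}
(A ∪ B)ᶜ = {3}
(A ∪ B)ᶜ ∪ C = {3, 8}
((A ∪ B)ᶜ ∪ C)ᶜ = {1, 2, 4, 5, 6, 7, 9}
D ∪ ((A ∪ B)ᶜ ∪ C)ᶜ = {1, 2, 3, 4, 5, 6, 7, 8, 9}
C ∩ D = {8}
(C ∩ D)ᶜ = {1, 2, 3, 4, 5, 6, 7, 9}
E ∪ (C ∩ D)ᶜ = {1, 2, 3, 4, 5, 6, 7, 8, 9}
(E ∪ (C ∩ D)ᶜ) ∪ C = {1, 2, 3, 4, 5, 6, 7, 8, 9}
((E ∪ (C ∩ D)ᶜ) ∪ C)ᶜ = {}
1 ∈ D ∪ ((A ∪ B)ᶜ ∪ C)ᶜ but 1 ∉ ((E ∪ (C ∩ D)ᶜ) ∪ C)ᶜ, so the inclusion fails.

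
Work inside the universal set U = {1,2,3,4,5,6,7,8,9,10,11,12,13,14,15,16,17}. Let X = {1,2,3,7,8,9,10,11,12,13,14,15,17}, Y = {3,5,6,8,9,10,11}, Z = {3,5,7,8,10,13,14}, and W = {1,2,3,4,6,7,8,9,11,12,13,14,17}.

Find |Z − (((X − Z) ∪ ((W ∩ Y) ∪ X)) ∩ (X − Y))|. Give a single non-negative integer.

4

X − Z = {1,2,9,11,12,15,17}
W ∩ Y = {3,6,8,9,11}
(W ∩ Y) ∪ X = {1,2,3,6,7,8,9,10,11,12,13,14,15,17}
(X − Z) ∪ ((W ∩ Y) ∪ X) = {1,2,3,6,7,8,9,10,11,12,13,14,15,17}
X − Y = {1,2,7,12,13,14,15,17}
((X − Z) ∪ ((W ∩ Y) ∪ X)) ∩ (X − Y) = {1,2,7,12,13,14,15,17}
Z − (((X − Z) ∪ ((W ∩ Y) ∪ X)) ∩ (X − Y)) = {3,5,8,10}
|Z − (((X − Z) ∪ ((W ∩ Y) ∪ X)) ∩ (X − Y))| = 4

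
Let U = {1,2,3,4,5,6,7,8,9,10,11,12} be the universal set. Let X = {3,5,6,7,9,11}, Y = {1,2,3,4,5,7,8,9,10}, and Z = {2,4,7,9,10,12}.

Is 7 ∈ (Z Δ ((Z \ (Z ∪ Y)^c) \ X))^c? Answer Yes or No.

No

7 ∈ Z and 7 ∈ Y, so 7 ∈ Z ∪ Y
7 ∉ (Z ∪ Y)^c since 7 ∈ (Z ∪ Y)
7 ∈ Z and 7 ∉ (Z ∪ Y)^c, so 7 ∈ Z \ (Z ∪ Y)^c
7 ∈ (Z \ (Z ∪ Y)^c) and 7 ∈ X, so 7 ∉ (Z \ (Z ∪ Y)^c) \ X
7 ∈ Z and 7 ∉ ((Z \ (Z ∪ Y)^c) \ X), so 7 ∈ Z Δ ((Z \ (Z ∪ Y)^c) \ X)
7 ∉ (Z Δ ((Z \ (Z ∪ Y)^c) \ X))^c since 7 ∈ (Z Δ ((Z \ (Z ∪ Y)^c) \ X))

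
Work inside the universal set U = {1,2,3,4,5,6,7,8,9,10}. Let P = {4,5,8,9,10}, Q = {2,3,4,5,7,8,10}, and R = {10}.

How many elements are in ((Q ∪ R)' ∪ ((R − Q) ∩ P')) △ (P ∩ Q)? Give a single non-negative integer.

7

Q ∪ R = {2,3,4,5,7,8,10}
(Q ∪ R)' = {1,6,9}
R − Q = {}
P' = {1,2,3,6,7}
(R − Q) ∩ P' = {}
(Q ∪ R)' ∪ ((R − Q) ∩ P') = {1,6,9}
P ∩ Q = {4,5,8,10}
((Q ∪ R)' ∪ ((R − Q) ∩ P')) △ (P ∩ Q) = {1,4,5,6,8,9,10}
|((Q ∪ R)' ∪ ((R − Q) ∩ P')) △ (P ∩ Q)| = 7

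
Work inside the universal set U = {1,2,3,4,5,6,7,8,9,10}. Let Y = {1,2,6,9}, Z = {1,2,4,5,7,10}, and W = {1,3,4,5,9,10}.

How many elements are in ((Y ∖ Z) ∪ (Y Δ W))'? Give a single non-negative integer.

3

Y ∖ Z = {6,9}
Y Δ W = {2,3,4,5,6,10}
(Y ∖ Z) ∪ (Y Δ W) = {2,3,4,5,6,9,10}
((Y ∖ Z) ∪ (Y Δ W))' = {1,7,8}
|((Y ∖ Z) ∪ (Y Δ W))'| = 3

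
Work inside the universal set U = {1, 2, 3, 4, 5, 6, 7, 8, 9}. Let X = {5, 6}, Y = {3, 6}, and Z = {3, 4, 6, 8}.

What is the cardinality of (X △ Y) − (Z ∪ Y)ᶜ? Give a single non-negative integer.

X △ Y = {3, 5}
Z ∪ Y = {3, 4, 6, 8}
(Z ∪ Y)ᶜ = {1, 2, 5, 7, 9}
(X △ Y) − (Z ∪ Y)ᶜ = {3}
|(X △ Y) − (Z ∪ Y)ᶜ| = 1

1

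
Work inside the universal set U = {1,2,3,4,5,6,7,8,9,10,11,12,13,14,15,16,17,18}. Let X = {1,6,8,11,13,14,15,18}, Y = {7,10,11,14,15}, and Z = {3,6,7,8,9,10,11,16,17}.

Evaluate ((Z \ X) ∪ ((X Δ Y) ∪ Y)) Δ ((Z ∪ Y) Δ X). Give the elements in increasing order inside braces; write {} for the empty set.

Z \ X = {3,7,9,10,16,17}
X Δ Y = {1,6,7,8,10,13,18}
(X Δ Y) ∪ Y = {1,6,7,8,10,11,13,14,15,18}
(Z \ X) ∪ ((X Δ Y) ∪ Y) = {1,3,6,7,8,9,10,11,13,14,15,16,17,18}
Z ∪ Y = {3,6,7,8,9,10,11,14,15,16,17}
(Z ∪ Y) Δ X = {1,3,7,9,10,13,16,17,18}
((Z \ X) ∪ ((X Δ Y) ∪ Y)) Δ ((Z ∪ Y) Δ X) = {6,8,11,14,15}

{6,8,11,14,15}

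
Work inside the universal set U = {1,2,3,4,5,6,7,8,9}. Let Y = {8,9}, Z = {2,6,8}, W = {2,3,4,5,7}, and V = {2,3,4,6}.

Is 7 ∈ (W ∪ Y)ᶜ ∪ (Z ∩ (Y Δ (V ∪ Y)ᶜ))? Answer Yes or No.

No

7 ∈ W and 7 ∉ Y, so 7 ∈ W ∪ Y
7 ∉ (W ∪ Y)ᶜ since 7 ∈ (W ∪ Y)
7 ∉ V and 7 ∉ Y, so 7 ∉ V ∪ Y
7 ∈ (V ∪ Y)ᶜ since 7 ∉ (V ∪ Y)
7 ∉ Y and 7 ∈ (V ∪ Y)ᶜ, so 7 ∈ Y Δ (V ∪ Y)ᶜ
7 ∉ Z and 7 ∈ (Y Δ (V ∪ Y)ᶜ), so 7 ∉ Z ∩ (Y Δ (V ∪ Y)ᶜ)
7 ∉ (W ∪ Y)ᶜ and 7 ∉ (Z ∩ (Y Δ (V ∪ Y)ᶜ)), so 7 ∉ (W ∪ Y)ᶜ ∪ (Z ∩ (Y Δ (V ∪ Y)ᶜ))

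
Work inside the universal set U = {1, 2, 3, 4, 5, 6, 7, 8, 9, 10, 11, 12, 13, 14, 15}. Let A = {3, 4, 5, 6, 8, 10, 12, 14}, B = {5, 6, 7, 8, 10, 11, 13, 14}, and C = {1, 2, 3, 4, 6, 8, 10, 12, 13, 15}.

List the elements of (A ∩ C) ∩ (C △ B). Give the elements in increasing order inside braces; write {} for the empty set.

{3, 4, 12}

A ∩ C = {3, 4, 6, 8, 10, 12}
C △ B = {1, 2, 3, 4, 5, 7, 11, 12, 14, 15}
(A ∩ C) ∩ (C △ B) = {3, 4, 12}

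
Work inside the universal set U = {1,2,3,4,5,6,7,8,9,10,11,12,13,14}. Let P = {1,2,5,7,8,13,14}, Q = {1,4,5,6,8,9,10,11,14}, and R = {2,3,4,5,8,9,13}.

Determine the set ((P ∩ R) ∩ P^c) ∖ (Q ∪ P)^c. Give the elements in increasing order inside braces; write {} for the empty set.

{}

P ∩ R = {2,5,8,13}
P^c = {3,4,6,9,10,11,12}
(P ∩ R) ∩ P^c = {}
Q ∪ P = {1,2,4,5,6,7,8,9,10,11,13,14}
(Q ∪ P)^c = {3,12}
((P ∩ R) ∩ P^c) ∖ (Q ∪ P)^c = {}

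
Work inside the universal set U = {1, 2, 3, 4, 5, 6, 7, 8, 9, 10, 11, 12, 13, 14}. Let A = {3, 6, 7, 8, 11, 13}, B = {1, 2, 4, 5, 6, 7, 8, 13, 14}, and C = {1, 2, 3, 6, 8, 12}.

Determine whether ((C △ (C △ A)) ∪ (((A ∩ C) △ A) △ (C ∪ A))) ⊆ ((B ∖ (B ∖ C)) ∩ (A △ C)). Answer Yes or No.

C △ A = {1, 2, 7, 11, 12, 13}
C △ (C △ A) = {3, 6, 7, 8, 11, 13}
A ∩ C = {3, 6, 8}
(A ∩ C) △ A = {7, 11, 13}
C ∪ A = {1, 2, 3, 6, 7, 8, 11, 12, 13}
((A ∩ C) △ A) △ (C ∪ A) = {1, 2, 3, 6, 8, 12}
(C △ (C △ A)) ∪ (((A ∩ C) △ A) △ (C ∪ A)) = {1, 2, 3, 6, 7, 8, 11, 12, 13}
B ∖ C = {4, 5, 7, 13, 14}
B ∖ (B ∖ C) = {1, 2, 6, 8}
A △ C = {1, 2, 7, 11, 12, 13}
(B ∖ (B ∖ C)) ∩ (A △ C) = {1, 2}
3 ∈ (C △ (C △ A)) ∪ (((A ∩ C) △ A) △ (C ∪ A)) but 3 ∉ (B ∖ (B ∖ C)) ∩ (A △ C), so the inclusion fails.

No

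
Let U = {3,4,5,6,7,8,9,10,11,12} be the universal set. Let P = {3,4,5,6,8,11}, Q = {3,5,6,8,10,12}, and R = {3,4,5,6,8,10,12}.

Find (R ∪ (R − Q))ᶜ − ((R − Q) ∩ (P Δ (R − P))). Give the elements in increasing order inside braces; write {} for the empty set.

{7,9,11}

R − Q = {4}
R ∪ (R − Q) = {3,4,5,6,8,10,12}
(R ∪ (R − Q))ᶜ = {7,9,11}
R − P = {10,12}
P Δ (R − P) = {3,4,5,6,8,10,11,12}
(R − Q) ∩ (P Δ (R − P)) = {4}
(R ∪ (R − Q))ᶜ − ((R − Q) ∩ (P Δ (R − P))) = {7,9,11}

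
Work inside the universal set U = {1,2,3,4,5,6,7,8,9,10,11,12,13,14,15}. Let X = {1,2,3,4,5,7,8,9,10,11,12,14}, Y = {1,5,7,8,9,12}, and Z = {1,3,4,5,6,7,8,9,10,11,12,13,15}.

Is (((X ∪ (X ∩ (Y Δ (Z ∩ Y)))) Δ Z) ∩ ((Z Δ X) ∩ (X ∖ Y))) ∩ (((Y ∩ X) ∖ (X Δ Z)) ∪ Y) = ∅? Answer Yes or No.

Yes

Z ∩ Y = {1,5,7,8,9,12}
Y Δ (Z ∩ Y) = {}
X ∩ (Y Δ (Z ∩ Y)) = {}
X ∪ (X ∩ (Y Δ (Z ∩ Y))) = {1,2,3,4,5,7,8,9,10,11,12,14}
(X ∪ (X ∩ (Y Δ (Z ∩ Y)))) Δ Z = {2,6,13,14,15}
Z Δ X = {2,6,13,14,15}
X ∖ Y = {2,3,4,10,11,14}
(Z Δ X) ∩ (X ∖ Y) = {2,14}
((X ∪ (X ∩ (Y Δ (Z ∩ Y)))) Δ Z) ∩ ((Z Δ X) ∩ (X ∖ Y)) = {2,14}
Y ∩ X = {1,5,7,8,9,12}
X Δ Z = {2,6,13,14,15}
(Y ∩ X) ∖ (X Δ Z) = {1,5,7,8,9,12}
((Y ∩ X) ∖ (X Δ Z)) ∪ Y = {1,5,7,8,9,12}
{2,14} and {1,5,7,8,9,12} share no elements.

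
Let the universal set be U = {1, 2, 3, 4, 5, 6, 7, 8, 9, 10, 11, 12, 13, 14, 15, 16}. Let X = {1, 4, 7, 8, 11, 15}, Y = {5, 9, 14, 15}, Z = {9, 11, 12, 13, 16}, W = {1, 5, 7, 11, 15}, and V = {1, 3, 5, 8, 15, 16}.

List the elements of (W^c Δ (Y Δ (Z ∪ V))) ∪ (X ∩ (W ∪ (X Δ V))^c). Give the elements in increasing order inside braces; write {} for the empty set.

W^c = {2, 3, 4, 6, 8, 9, 10, 12, 13, 14, 16}
Z ∪ V = {1, 3, 5, 8, 9, 11, 12, 13, 15, 16}
Y Δ (Z ∪ V) = {1, 3, 8, 11, 12, 13, 14, 16}
W^c Δ (Y Δ (Z ∪ V)) = {1, 2, 4, 6, 9, 10, 11}
X Δ V = {3, 4, 5, 7, 11, 16}
W ∪ (X Δ V) = {1, 3, 4, 5, 7, 11, 15, 16}
(W ∪ (X Δ V))^c = {2, 6, 8, 9, 10, 12, 13, 14}
X ∩ (W ∪ (X Δ V))^c = {8}
(W^c Δ (Y Δ (Z ∪ V))) ∪ (X ∩ (W ∪ (X Δ V))^c) = {1, 2, 4, 6, 8, 9, 10, 11}

{1, 2, 4, 6, 8, 9, 10, 11}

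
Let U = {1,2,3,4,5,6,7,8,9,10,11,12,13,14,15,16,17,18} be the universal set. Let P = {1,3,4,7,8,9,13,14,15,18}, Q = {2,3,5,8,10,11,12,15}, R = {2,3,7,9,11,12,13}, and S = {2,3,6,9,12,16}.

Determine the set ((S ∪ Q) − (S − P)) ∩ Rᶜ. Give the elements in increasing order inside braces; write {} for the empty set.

{5,8,10,15}

S ∪ Q = {2,3,5,6,8,9,10,11,12,15,16}
S − P = {2,6,12,16}
(S ∪ Q) − (S − P) = {3,5,8,9,10,11,15}
Rᶜ = {1,4,5,6,8,10,14,15,16,17,18}
((S ∪ Q) − (S − P)) ∩ Rᶜ = {5,8,10,15}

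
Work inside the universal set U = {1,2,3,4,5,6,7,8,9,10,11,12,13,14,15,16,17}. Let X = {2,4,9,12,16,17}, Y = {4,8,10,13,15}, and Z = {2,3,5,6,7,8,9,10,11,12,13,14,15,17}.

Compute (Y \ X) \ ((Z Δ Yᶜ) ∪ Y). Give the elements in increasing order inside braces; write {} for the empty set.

{}

Y \ X = {8,10,13,15}
Yᶜ = {1,2,3,5,6,7,9,11,12,14,16,17}
Z Δ Yᶜ = {1,8,10,13,15,16}
(Z Δ Yᶜ) ∪ Y = {1,4,8,10,13,15,16}
(Y \ X) \ ((Z Δ Yᶜ) ∪ Y) = {}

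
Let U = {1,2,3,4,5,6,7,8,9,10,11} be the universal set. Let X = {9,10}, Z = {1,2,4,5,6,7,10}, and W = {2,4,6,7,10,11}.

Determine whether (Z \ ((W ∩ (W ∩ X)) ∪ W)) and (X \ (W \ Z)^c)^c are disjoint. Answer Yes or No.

W ∩ X = {10}
W ∩ (W ∩ X) = {10}
(W ∩ (W ∩ X)) ∪ W = {2,4,6,7,10,11}
Z \ ((W ∩ (W ∩ X)) ∪ W) = {1,5}
W \ Z = {11}
(W \ Z)^c = {1,2,3,4,5,6,7,8,9,10}
X \ (W \ Z)^c = {}
(X \ (W \ Z)^c)^c = {1,2,3,4,5,6,7,8,9,10,11}
1 lies in both, so they are not disjoint.

No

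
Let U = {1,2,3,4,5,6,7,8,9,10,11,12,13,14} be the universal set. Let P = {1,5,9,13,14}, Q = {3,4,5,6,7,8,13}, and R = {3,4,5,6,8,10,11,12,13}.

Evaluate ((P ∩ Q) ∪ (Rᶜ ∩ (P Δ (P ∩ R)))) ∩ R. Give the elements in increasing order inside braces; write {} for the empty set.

P ∩ Q = {5,13}
Rᶜ = {1,2,7,9,14}
P ∩ R = {5,13}
P Δ (P ∩ R) = {1,9,14}
Rᶜ ∩ (P Δ (P ∩ R)) = {1,9,14}
(P ∩ Q) ∪ (Rᶜ ∩ (P Δ (P ∩ R))) = {1,5,9,13,14}
((P ∩ Q) ∪ (Rᶜ ∩ (P Δ (P ∩ R)))) ∩ R = {5,13}

{5,13}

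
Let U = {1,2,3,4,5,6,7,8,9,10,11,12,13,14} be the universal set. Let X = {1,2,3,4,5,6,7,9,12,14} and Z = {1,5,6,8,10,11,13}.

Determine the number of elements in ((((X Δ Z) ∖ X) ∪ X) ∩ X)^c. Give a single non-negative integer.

X Δ Z = {2,3,4,7,8,9,10,11,12,13,14}
(X Δ Z) ∖ X = {8,10,11,13}
((X Δ Z) ∖ X) ∪ X = {1,2,3,4,5,6,7,8,9,10,11,12,13,14}
(((X Δ Z) ∖ X) ∪ X) ∩ X = {1,2,3,4,5,6,7,9,12,14}
((((X Δ Z) ∖ X) ∪ X) ∩ X)^c = {8,10,11,13}
|((((X Δ Z) ∖ X) ∪ X) ∩ X)^c| = 4

4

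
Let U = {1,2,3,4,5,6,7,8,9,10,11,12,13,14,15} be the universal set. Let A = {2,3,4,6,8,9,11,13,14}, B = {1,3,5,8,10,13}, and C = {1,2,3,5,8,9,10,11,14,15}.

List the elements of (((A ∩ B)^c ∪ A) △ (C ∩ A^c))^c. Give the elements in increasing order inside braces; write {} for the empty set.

{1,5,10,15}

A ∩ B = {3,8,13}
(A ∩ B)^c = {1,2,4,5,6,7,9,10,11,12,14,15}
(A ∩ B)^c ∪ A = {1,2,3,4,5,6,7,8,9,10,11,12,13,14,15}
A^c = {1,5,7,10,12,15}
C ∩ A^c = {1,5,10,15}
((A ∩ B)^c ∪ A) △ (C ∩ A^c) = {2,3,4,6,7,8,9,11,12,13,14}
(((A ∩ B)^c ∪ A) △ (C ∩ A^c))^c = {1,5,10,15}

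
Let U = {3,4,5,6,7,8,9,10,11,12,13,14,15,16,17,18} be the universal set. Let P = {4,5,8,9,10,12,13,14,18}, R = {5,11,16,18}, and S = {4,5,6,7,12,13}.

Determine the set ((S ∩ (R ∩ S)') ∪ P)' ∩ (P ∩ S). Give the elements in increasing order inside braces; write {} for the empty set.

R ∩ S = {5}
(R ∩ S)' = {3,4,6,7,8,9,10,11,12,13,14,15,16,17,18}
S ∩ (R ∩ S)' = {4,6,7,12,13}
(S ∩ (R ∩ S)') ∪ P = {4,5,6,7,8,9,10,12,13,14,18}
((S ∩ (R ∩ S)') ∪ P)' = {3,11,15,16,17}
P ∩ S = {4,5,12,13}
((S ∩ (R ∩ S)') ∪ P)' ∩ (P ∩ S) = {}

{}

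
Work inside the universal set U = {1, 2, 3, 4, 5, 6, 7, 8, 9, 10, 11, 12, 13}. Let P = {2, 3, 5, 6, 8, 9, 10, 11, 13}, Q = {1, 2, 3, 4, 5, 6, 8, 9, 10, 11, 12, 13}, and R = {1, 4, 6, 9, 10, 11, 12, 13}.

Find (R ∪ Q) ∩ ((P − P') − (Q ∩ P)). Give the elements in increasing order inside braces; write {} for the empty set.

R ∪ Q = {1, 2, 3, 4, 5, 6, 8, 9, 10, 11, 12, 13}
P' = {1, 4, 7, 12}
P − P' = {2, 3, 5, 6, 8, 9, 10, 11, 13}
Q ∩ P = {2, 3, 5, 6, 8, 9, 10, 11, 13}
(P − P') − (Q ∩ P) = {}
(R ∪ Q) ∩ ((P − P') − (Q ∩ P)) = {}

{}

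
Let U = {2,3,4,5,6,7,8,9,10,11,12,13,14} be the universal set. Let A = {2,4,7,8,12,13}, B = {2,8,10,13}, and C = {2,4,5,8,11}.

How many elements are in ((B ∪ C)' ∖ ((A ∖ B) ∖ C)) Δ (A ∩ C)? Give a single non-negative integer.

7

B ∪ C = {2,4,5,8,10,11,13}
(B ∪ C)' = {3,6,7,9,12,14}
A ∖ B = {4,7,12}
(A ∖ B) ∖ C = {7,12}
(B ∪ C)' ∖ ((A ∖ B) ∖ C) = {3,6,9,14}
A ∩ C = {2,4,8}
((B ∪ C)' ∖ ((A ∖ B) ∖ C)) Δ (A ∩ C) = {2,3,4,6,8,9,14}
|((B ∪ C)' ∖ ((A ∖ B) ∖ C)) Δ (A ∩ C)| = 7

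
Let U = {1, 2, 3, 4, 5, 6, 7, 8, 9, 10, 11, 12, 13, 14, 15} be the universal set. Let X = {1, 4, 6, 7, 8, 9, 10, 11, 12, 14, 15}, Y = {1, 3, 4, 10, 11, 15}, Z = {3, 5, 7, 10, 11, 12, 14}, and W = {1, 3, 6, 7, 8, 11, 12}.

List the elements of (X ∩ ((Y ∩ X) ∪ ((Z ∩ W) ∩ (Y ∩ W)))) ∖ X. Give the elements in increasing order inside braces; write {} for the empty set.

Y ∩ X = {1, 4, 10, 11, 15}
Z ∩ W = {3, 7, 11, 12}
Y ∩ W = {1, 3, 11}
(Z ∩ W) ∩ (Y ∩ W) = {3, 11}
(Y ∩ X) ∪ ((Z ∩ W) ∩ (Y ∩ W)) = {1, 3, 4, 10, 11, 15}
X ∩ ((Y ∩ X) ∪ ((Z ∩ W) ∩ (Y ∩ W))) = {1, 4, 10, 11, 15}
(X ∩ ((Y ∩ X) ∪ ((Z ∩ W) ∩ (Y ∩ W)))) ∖ X = {}

{}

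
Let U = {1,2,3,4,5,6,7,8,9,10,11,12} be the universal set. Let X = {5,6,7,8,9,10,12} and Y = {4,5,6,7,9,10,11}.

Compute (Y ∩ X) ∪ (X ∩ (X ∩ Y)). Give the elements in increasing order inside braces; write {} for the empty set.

Y ∩ X = {5,6,7,9,10}
X ∩ Y = {5,6,7,9,10}
X ∩ (X ∩ Y) = {5,6,7,9,10}
(Y ∩ X) ∪ (X ∩ (X ∩ Y)) = {5,6,7,9,10}

{5,6,7,9,10}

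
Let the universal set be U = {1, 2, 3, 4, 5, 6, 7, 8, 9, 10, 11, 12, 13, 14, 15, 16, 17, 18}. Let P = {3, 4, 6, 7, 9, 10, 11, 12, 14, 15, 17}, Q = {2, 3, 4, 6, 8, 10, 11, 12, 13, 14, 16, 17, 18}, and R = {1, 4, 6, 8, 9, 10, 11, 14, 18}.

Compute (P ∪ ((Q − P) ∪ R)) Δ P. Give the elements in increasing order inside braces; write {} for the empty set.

Q − P = {2, 8, 13, 16, 18}
(Q − P) ∪ R = {1, 2, 4, 6, 8, 9, 10, 11, 13, 14, 16, 18}
P ∪ ((Q − P) ∪ R) = {1, 2, 3, 4, 6, 7, 8, 9, 10, 11, 12, 13, 14, 15, 16, 17, 18}
(P ∪ ((Q − P) ∪ R)) Δ P = {1, 2, 8, 13, 16, 18}

{1, 2, 8, 13, 16, 18}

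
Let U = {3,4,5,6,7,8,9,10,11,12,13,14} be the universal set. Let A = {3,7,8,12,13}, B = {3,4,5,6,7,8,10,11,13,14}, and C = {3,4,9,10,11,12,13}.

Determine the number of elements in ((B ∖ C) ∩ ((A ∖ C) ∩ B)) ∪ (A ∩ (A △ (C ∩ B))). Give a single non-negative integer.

3

B ∖ C = {5,6,7,8,14}
A ∖ C = {7,8}
(A ∖ C) ∩ B = {7,8}
(B ∖ C) ∩ ((A ∖ C) ∩ B) = {7,8}
C ∩ B = {3,4,10,11,13}
A △ (C ∩ B) = {4,7,8,10,11,12}
A ∩ (A △ (C ∩ B)) = {7,8,12}
((B ∖ C) ∩ ((A ∖ C) ∩ B)) ∪ (A ∩ (A △ (C ∩ B))) = {7,8,12}
|((B ∖ C) ∩ ((A ∖ C) ∩ B)) ∪ (A ∩ (A △ (C ∩ B)))| = 3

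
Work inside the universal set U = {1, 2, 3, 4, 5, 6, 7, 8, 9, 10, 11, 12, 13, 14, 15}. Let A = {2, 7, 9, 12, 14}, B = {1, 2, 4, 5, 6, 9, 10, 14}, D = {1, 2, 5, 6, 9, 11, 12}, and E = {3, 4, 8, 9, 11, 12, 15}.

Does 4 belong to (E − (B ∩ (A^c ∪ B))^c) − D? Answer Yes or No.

Yes

4 ∉ A, so 4 ∈ A^c
4 ∈ A^c and 4 ∈ B, so 4 ∈ A^c ∪ B
4 ∈ B and 4 ∈ (A^c ∪ B), so 4 ∈ B ∩ (A^c ∪ B)
4 ∉ (B ∩ (A^c ∪ B))^c since 4 ∈ (B ∩ (A^c ∪ B))
4 ∈ E and 4 ∉ (B ∩ (A^c ∪ B))^c, so 4 ∈ E − (B ∩ (A^c ∪ B))^c
4 ∈ (E − (B ∩ (A^c ∪ B))^c) and 4 ∉ D, so 4 ∈ (E − (B ∩ (A^c ∪ B))^c) − D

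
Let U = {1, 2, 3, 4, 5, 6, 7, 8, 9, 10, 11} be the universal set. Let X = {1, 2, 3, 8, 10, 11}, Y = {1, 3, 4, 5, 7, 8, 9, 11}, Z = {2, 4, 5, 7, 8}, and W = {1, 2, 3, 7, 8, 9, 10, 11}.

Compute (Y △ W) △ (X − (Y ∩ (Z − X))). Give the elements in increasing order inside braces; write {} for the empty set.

{1, 3, 4, 5, 8, 11}

Y △ W = {2, 4, 5, 10}
Z − X = {4, 5, 7}
Y ∩ (Z − X) = {4, 5, 7}
X − (Y ∩ (Z − X)) = {1, 2, 3, 8, 10, 11}
(Y △ W) △ (X − (Y ∩ (Z − X))) = {1, 3, 4, 5, 8, 11}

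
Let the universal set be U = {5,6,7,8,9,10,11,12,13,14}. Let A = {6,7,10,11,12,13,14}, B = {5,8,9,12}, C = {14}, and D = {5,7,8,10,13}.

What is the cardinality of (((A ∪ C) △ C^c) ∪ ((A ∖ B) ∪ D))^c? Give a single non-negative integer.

1

A ∪ C = {6,7,10,11,12,13,14}
C^c = {5,6,7,8,9,10,11,12,13}
(A ∪ C) △ C^c = {5,8,9,14}
A ∖ B = {6,7,10,11,13,14}
(A ∖ B) ∪ D = {5,6,7,8,10,11,13,14}
((A ∪ C) △ C^c) ∪ ((A ∖ B) ∪ D) = {5,6,7,8,9,10,11,13,14}
(((A ∪ C) △ C^c) ∪ ((A ∖ B) ∪ D))^c = {12}
|(((A ∪ C) △ C^c) ∪ ((A ∖ B) ∪ D))^c| = 1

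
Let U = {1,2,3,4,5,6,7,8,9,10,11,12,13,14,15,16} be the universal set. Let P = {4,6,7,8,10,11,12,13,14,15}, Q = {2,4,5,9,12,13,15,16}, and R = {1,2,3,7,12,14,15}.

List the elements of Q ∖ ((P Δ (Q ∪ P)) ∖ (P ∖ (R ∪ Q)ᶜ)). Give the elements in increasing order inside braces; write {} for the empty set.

{4,12,13,15}

Q ∪ P = {2,4,5,6,7,8,9,10,11,12,13,14,15,16}
P Δ (Q ∪ P) = {2,5,9,16}
R ∪ Q = {1,2,3,4,5,7,9,12,13,14,15,16}
(R ∪ Q)ᶜ = {6,8,10,11}
P ∖ (R ∪ Q)ᶜ = {4,7,12,13,14,15}
(P Δ (Q ∪ P)) ∖ (P ∖ (R ∪ Q)ᶜ) = {2,5,9,16}
Q ∖ ((P Δ (Q ∪ P)) ∖ (P ∖ (R ∪ Q)ᶜ)) = {4,12,13,15}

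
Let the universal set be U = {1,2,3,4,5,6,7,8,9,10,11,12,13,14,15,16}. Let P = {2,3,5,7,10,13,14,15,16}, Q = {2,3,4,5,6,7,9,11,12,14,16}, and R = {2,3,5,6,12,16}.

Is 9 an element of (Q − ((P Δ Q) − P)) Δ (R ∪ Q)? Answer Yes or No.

Yes

9 ∉ P and 9 ∈ Q, so 9 ∈ P Δ Q
9 ∈ (P Δ Q) and 9 ∉ P, so 9 ∈ (P Δ Q) − P
9 ∈ Q and 9 ∈ ((P Δ Q) − P), so 9 ∉ Q − ((P Δ Q) − P)
9 ∉ R and 9 ∈ Q, so 9 ∈ R ∪ Q
9 ∉ (Q − ((P Δ Q) − P)) and 9 ∈ (R ∪ Q), so 9 ∈ (Q − ((P Δ Q) − P)) Δ (R ∪ Q)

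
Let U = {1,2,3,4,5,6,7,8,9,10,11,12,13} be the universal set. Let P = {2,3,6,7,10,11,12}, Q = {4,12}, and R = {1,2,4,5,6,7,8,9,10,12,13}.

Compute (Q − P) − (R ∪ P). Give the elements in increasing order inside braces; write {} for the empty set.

Q − P = {4}
R ∪ P = {1,2,3,4,5,6,7,8,9,10,11,12,13}
(Q − P) − (R ∪ P) = {}

{}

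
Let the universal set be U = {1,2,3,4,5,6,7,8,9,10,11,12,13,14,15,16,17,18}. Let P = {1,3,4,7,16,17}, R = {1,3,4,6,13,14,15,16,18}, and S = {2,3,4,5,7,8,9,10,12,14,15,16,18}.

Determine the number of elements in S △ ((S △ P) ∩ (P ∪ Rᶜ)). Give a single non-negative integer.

9

S △ P = {1,2,5,8,9,10,12,14,15,17,18}
Rᶜ = {2,5,7,8,9,10,11,12,17}
P ∪ Rᶜ = {1,2,3,4,5,7,8,9,10,11,12,16,17}
(S △ P) ∩ (P ∪ Rᶜ) = {1,2,5,8,9,10,12,17}
S △ ((S △ P) ∩ (P ∪ Rᶜ)) = {1,3,4,7,14,15,16,17,18}
|S △ ((S △ P) ∩ (P ∪ Rᶜ))| = 9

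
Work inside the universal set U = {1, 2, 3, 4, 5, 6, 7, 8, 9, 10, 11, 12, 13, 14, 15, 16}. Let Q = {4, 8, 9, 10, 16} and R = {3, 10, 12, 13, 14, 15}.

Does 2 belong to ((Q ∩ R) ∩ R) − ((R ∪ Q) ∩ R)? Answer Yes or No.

No

2 ∉ Q and 2 ∉ R, so 2 ∉ Q ∩ R
2 ∉ (Q ∩ R) and 2 ∉ R, so 2 ∉ (Q ∩ R) ∩ R
2 ∉ R and 2 ∉ Q, so 2 ∉ R ∪ Q
2 ∉ (R ∪ Q) and 2 ∉ R, so 2 ∉ (R ∪ Q) ∩ R
2 ∉ ((Q ∩ R) ∩ R) and 2 ∉ ((R ∪ Q) ∩ R), so 2 ∉ ((Q ∩ R) ∩ R) − ((R ∪ Q) ∩ R)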